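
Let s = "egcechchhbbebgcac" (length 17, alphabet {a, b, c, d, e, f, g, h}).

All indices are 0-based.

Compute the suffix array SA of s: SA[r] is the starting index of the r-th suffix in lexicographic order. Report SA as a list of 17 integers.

[15, 9, 10, 12, 16, 14, 2, 4, 6, 11, 3, 0, 13, 1, 8, 5, 7]

sorted suffixes:
  #0 SA[0]=15  'ac'
  #1 SA[1]=9  'bbebgcac'
  #2 SA[2]=10  'bebgcac'
  #3 SA[3]=12  'bgcac'
  #4 SA[4]=16  'c'
  #5 SA[5]=14  'cac'
  #6 SA[6]=2  'cechchhbbebgcac'
  #7 SA[7]=4  'chchhbbebgcac'
  #8 SA[8]=6  'chhbbebgcac'
  #9 SA[9]=11  'ebgcac'
  #10 SA[10]=3  'echchhbbebgcac'
  #11 SA[11]=0  'egcechchhbbebgcac'
  #12 SA[12]=13  'gcac'
  #13 SA[13]=1  'gcechchhbbebgcac'
  #14 SA[14]=8  'hbbebgcac'
  #15 SA[15]=5  'hchhbbebgcac'
  #16 SA[16]=7  'hhbbebgcac'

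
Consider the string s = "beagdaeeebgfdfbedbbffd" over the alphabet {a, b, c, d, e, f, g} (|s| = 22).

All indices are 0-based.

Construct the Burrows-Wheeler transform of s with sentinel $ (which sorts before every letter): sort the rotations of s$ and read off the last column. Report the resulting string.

dded$fbefgefbebeadfgbab

rank  rotation                 last
    0  $beagdaeeebgfdfbedbbffd  d
    1  aeeebgfdfbedbbffd$beagd  d
    2  agdaeeebgfdfbedbbffd$be  e
    3  bbffd$beagdaeeebgfdfbed  d
    4  beagdaeeebgfdfbedbbffd$  $
    5  bedbbffd$beagdaeeebgfdf  f
    6  bffd$beagdaeeebgfdfbedb  b
    7  bgfdfbedbbffd$beagdaeee  e
    8  d$beagdaeeebgfdfbedbbff  f
    9  daeeebgfdfbedbbffd$beag  g
   10  dbbffd$beagdaeeebgfdfbe  e
   11  dfbedbbffd$beagdaeeebgf  f
   12  eagdaeeebgfdfbedbbffd$b  b
   13  ebgfdfbedbbffd$beagdaee  e
   14  edbbffd$beagdaeeebgfdfb  b
   15  eebgfdfbedbbffd$beagdae  e
   16  eeebgfdfbedbbffd$beagda  a
   17  fbedbbffd$beagdaeeebgfd  d
   18  fd$beagdaeeebgfdfbedbbf  f
   19  fdfbedbbffd$beagdaeeebg  g
   20  ffd$beagdaeeebgfdfbedbb  b
   21  gdaeeebgfdfbedbbffd$bea  a
   22  gfdfbedbbffd$beagdaeeeb  b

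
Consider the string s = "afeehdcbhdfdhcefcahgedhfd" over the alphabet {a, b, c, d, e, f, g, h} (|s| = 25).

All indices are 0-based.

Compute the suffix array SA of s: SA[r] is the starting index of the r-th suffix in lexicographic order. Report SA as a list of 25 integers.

sorted suffixes:
  #0 SA[0]=0  'afeehdcbhdfdhcefcahgedhfd'
  #1 SA[1]=17  'ahgedhfd'
  #2 SA[2]=7  'bhdfdhcefcahgedhfd'
  #3 SA[3]=16  'cahgedhfd'
  #4 SA[4]=6  'cbhdfdhcefcahgedhfd'
  #5 SA[5]=13  'cefcahgedhfd'
  #6 SA[6]=24  'd'
  #7 SA[7]=5  'dcbhdfdhcefcahgedhfd'
  #8 SA[8]=9  'dfdhcefcahgedhfd'
  #9 SA[9]=11  'dhcefcahgedhfd'
  #10 SA[10]=21  'dhfd'
  #11 SA[11]=20  'edhfd'
  #12 SA[12]=2  'eehdcbhdfdhcefcahgedhfd'
  #13 SA[13]=14  'efcahgedhfd'
  #14 SA[14]=3  'ehdcbhdfdhcefcahgedhfd'
  #15 SA[15]=15  'fcahgedhfd'
  #16 SA[16]=23  'fd'
  #17 SA[17]=10  'fdhcefcahgedhfd'
  #18 SA[18]=1  'feehdcbhdfdhcefcahgedhfd'
  #19 SA[19]=19  'gedhfd'
  #20 SA[20]=12  'hcefcahgedhfd'
  #21 SA[21]=4  'hdcbhdfdhcefcahgedhfd'
  #22 SA[22]=8  'hdfdhcefcahgedhfd'
  #23 SA[23]=22  'hfd'
  #24 SA[24]=18  'hgedhfd'

[0, 17, 7, 16, 6, 13, 24, 5, 9, 11, 21, 20, 2, 14, 3, 15, 23, 10, 1, 19, 12, 4, 8, 22, 18]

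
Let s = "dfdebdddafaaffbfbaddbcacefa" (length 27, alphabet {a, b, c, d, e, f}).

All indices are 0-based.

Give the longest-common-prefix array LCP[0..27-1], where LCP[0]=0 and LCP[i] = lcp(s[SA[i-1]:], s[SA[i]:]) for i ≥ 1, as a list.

rank→(start, suffix):
  0 → (26, 'a')
  1 → (10, 'aaffbfbaddbcacefa')
  2 → (22, 'acefa')
  3 → (17, 'addbcacefa')
  4 → (8, 'afaaffbfbaddbcacefa')
  5 → (11, 'affbfbaddbcacefa')
  6 → (16, 'baddbcacefa')
  7 → (20, 'bcacefa')
  8 → (4, 'bdddafaaffbfbaddbcacefa')
  9 → (14, 'bfbaddbcacefa')
  10 → (21, 'cacefa')
  11 → (23, 'cefa')
  12 → (7, 'dafaaffbfbaddbcacefa')
  13 → (19, 'dbcacefa')
  14 → (6, 'ddafaaffbfbaddbcacefa')
  15 → (18, 'ddbcacefa')
  16 → (5, 'dddafaaffbfbaddbcacefa')
  17 → (2, 'debdddafaaffbfbaddbcacefa')
  18 → (0, 'dfdebdddafaaffbfbaddbcacefa')
  19 → (3, 'ebdddafaaffbfbaddbcacefa')
  20 → (24, 'efa')
  21 → (25, 'fa')
  22 → (9, 'faaffbfbaddbcacefa')
  23 → (15, 'fbaddbcacefa')
  24 → (13, 'fbfbaddbcacefa')
  25 → (1, 'fdebdddafaaffbfbaddbcacefa')
  26 → (12, 'ffbfbaddbcacefa')

SA = [26, 10, 22, 17, 8, 11, 16, 20, 4, 14, 21, 23, 7, 19, 6, 18, 5, 2, 0, 3, 24, 25, 9, 15, 13, 1, 12]
[i] adj suffixes → lcp
  [1] 26/10 → 1 ('a')
  [2] 10/22 → 1 ('a')
  [3] 22/17 → 1 ('a')
  [4] 17/8 → 1 ('a')
  [5] 8/11 → 2 ('af')
  [6] 11/16 → 0 ('')
  [7] 16/20 → 1 ('b')
  [8] 20/4 → 1 ('b')
  [9] 4/14 → 1 ('b')
  [10] 14/21 → 0 ('')
  [11] 21/23 → 1 ('c')
  [12] 23/7 → 0 ('')
  [13] 7/19 → 1 ('d')
  [14] 19/6 → 1 ('d')
  [15] 6/18 → 2 ('dd')
  [16] 18/5 → 2 ('dd')
  [17] 5/2 → 1 ('d')
  [18] 2/0 → 1 ('d')
  [19] 0/3 → 0 ('')
  [20] 3/24 → 1 ('e')
  [21] 24/25 → 0 ('')
  [22] 25/9 → 2 ('fa')
  [23] 9/15 → 1 ('f')
  [24] 15/13 → 2 ('fb')
  [25] 13/1 → 1 ('f')
  [26] 1/12 → 1 ('f')

[0, 1, 1, 1, 1, 2, 0, 1, 1, 1, 0, 1, 0, 1, 1, 2, 2, 1, 1, 0, 1, 0, 2, 1, 2, 1, 1]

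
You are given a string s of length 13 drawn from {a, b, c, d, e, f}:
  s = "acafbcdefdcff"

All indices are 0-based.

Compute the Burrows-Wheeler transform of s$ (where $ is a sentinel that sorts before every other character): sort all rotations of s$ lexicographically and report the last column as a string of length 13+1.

f$cfabdfcdfaec

rank  rotation        last
    0  $acafbcdefdcff  f
    1  acafbcdefdcff$  $
    2  afbcdefdcff$ac  c
    3  bcdefdcff$acaf  f
    4  cafbcdefdcff$a  a
    5  cdefdcff$acafb  b
    6  cff$acafbcdefd  d
    7  dcff$acafbcdef  f
    8  defdcff$acafbc  c
    9  efdcff$acafbcd  d
   10  f$acafbcdefdcf  f
   11  fbcdefdcff$aca  a
   12  fdcff$acafbcde  e
   13  ff$acafbcdefdc  c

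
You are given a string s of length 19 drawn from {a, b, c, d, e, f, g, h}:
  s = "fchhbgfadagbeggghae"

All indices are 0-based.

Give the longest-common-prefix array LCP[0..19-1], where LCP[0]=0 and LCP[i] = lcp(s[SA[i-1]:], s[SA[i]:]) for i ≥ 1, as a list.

[0, 1, 1, 0, 1, 0, 0, 0, 1, 0, 1, 0, 1, 1, 2, 1, 0, 1, 1]

sorted suffixes:
  #0 SA[0]=7  'adagbeggghae'
  #1 SA[1]=17  'ae'
  #2 SA[2]=9  'agbeggghae'
  #3 SA[3]=11  'beggghae'
  #4 SA[4]=4  'bgfadagbeggghae'
  #5 SA[5]=1  'chhbgfadagbeggghae'
  #6 SA[6]=8  'dagbeggghae'
  #7 SA[7]=18  'e'
  #8 SA[8]=12  'eggghae'
  #9 SA[9]=6  'fadagbeggghae'
  #10 SA[10]=0  'fchhbgfadagbeggghae'
  #11 SA[11]=10  'gbeggghae'
  #12 SA[12]=5  'gfadagbeggghae'
  #13 SA[13]=13  'ggghae'
  #14 SA[14]=14  'gghae'
  #15 SA[15]=15  'ghae'
  #16 SA[16]=16  'hae'
  #17 SA[17]=3  'hbgfadagbeggghae'
  #18 SA[18]=2  'hhbgfadagbeggghae'

SA = [7, 17, 9, 11, 4, 1, 8, 18, 12, 6, 0, 10, 5, 13, 14, 15, 16, 3, 2]
i: (SA[i-1],SA[i]) lcp shared
  1: (7,17) 1 'a'
  2: (17,9) 1 'a'
  3: (9,11) 0 ''
  4: (11,4) 1 'b'
  5: (4,1) 0 ''
  6: (1,8) 0 ''
  7: (8,18) 0 ''
  8: (18,12) 1 'e'
  9: (12,6) 0 ''
  10: (6,0) 1 'f'
  11: (0,10) 0 ''
  12: (10,5) 1 'g'
  13: (5,13) 1 'g'
  14: (13,14) 2 'gg'
  15: (14,15) 1 'g'
  16: (15,16) 0 ''
  17: (16,3) 1 'h'
  18: (3,2) 1 'h'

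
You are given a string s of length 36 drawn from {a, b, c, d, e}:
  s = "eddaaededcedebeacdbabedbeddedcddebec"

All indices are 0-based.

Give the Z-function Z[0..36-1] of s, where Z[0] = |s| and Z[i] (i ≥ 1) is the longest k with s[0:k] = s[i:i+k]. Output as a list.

Z[0]=36
i=1: i≥r, start 0; Z[1]=0
i=2: i≥r, start 0; Z[2]=0
i=3: i≥r, start 0; Z[3]=0
i=4: i≥r, start 0; Z[4]=0
i=5: i≥r, start 0; Z[5]=2 scan→box=[5,7)
i=6: min(r-i=1, Z[1]=0)=0; Z[6]=0
i=7: i≥r, start 0; Z[7]=2 scan→box=[7,9)
i=8: min(r-i=1, Z[1]=0)=0; Z[8]=0
i=9: i≥r, start 0; Z[9]=0
i=10: i≥r, start 0; Z[10]=2 scan→box=[10,12)
i=11: min(r-i=1, Z[1]=0)=0; Z[11]=0
i=12: i≥r, start 0; Z[12]=1 scan→box=[12,13)
i=13: i≥r, start 0; Z[13]=0
i=14: i≥r, start 0; Z[14]=1 scan→box=[14,15)
i=15: i≥r, start 0; Z[15]=0
i=16: i≥r, start 0; Z[16]=0
i=17: i≥r, start 0; Z[17]=0
i=18: i≥r, start 0; Z[18]=0
i=19: i≥r, start 0; Z[19]=0
i=20: i≥r, start 0; Z[20]=0
i=21: i≥r, start 0; Z[21]=2 scan→box=[21,23)
i=22: min(r-i=1, Z[1]=0)=0; Z[22]=0
i=23: i≥r, start 0; Z[23]=0
i=24: i≥r, start 0; Z[24]=3 scan→box=[24,27)
i=25: min(r-i=2, Z[1]=0)=0; Z[25]=0
i=26: min(r-i=1, Z[2]=0)=0; Z[26]=0
i=27: i≥r, start 0; Z[27]=2 scan→box=[27,29)
i=28: min(r-i=1, Z[1]=0)=0; Z[28]=0
i=29: i≥r, start 0; Z[29]=0
i=30: i≥r, start 0; Z[30]=0
i=31: i≥r, start 0; Z[31]=0
i=32: i≥r, start 0; Z[32]=1 scan→box=[32,33)
i=33: i≥r, start 0; Z[33]=0
i=34: i≥r, start 0; Z[34]=1 scan→box=[34,35)
i=35: i≥r, start 0; Z[35]=0

[36, 0, 0, 0, 0, 2, 0, 2, 0, 0, 2, 0, 1, 0, 1, 0, 0, 0, 0, 0, 0, 2, 0, 0, 3, 0, 0, 2, 0, 0, 0, 0, 1, 0, 1, 0]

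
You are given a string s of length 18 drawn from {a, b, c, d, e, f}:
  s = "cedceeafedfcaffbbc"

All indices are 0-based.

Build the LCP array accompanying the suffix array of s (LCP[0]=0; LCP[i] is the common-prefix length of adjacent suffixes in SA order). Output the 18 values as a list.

[0, 2, 0, 1, 0, 1, 1, 2, 0, 1, 0, 1, 2, 1, 0, 1, 1, 1]

rank | idx | suffix
   0 |   6 | afedfcaffbbc
   1 |  12 | affbbc
   2 |  15 | bbc
   3 |  16 | bc
   4 |  17 | c
   5 |  11 | caffbbc
   6 |   0 | cedceeafedfcaffbbc
   7 |   3 | ceeafedfcaffbbc
   8 |   2 | dceeafedfcaffbbc
   9 |   9 | dfcaffbbc
  10 |   5 | eafedfcaffbbc
  11 |   1 | edceeafedfcaffbbc
  12 |   8 | edfcaffbbc
  13 |   4 | eeafedfcaffbbc
  14 |  14 | fbbc
  15 |  10 | fcaffbbc
  16 |   7 | fedfcaffbbc
  17 |  13 | ffbbc

SA = [6, 12, 15, 16, 17, 11, 0, 3, 2, 9, 5, 1, 8, 4, 14, 10, 7, 13]
i: (SA[i-1],SA[i]) lcp shared
  1: (6,12) 2 'af'
  2: (12,15) 0 ''
  3: (15,16) 1 'b'
  4: (16,17) 0 ''
  5: (17,11) 1 'c'
  6: (11,0) 1 'c'
  7: (0,3) 2 'ce'
  8: (3,2) 0 ''
  9: (2,9) 1 'd'
  10: (9,5) 0 ''
  11: (5,1) 1 'e'
  12: (1,8) 2 'ed'
  13: (8,4) 1 'e'
  14: (4,14) 0 ''
  15: (14,10) 1 'f'
  16: (10,7) 1 'f'
  17: (7,13) 1 'f'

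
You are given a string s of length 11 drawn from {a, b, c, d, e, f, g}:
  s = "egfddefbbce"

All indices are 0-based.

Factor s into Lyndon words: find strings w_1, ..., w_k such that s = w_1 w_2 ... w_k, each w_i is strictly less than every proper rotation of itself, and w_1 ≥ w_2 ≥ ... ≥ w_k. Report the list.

emit factor 1: 'egf' (i=0, period=3)
emit factor 2: 'ddef' (i=3, period=4)
emit factor 3: 'bbce' (i=7, period=4)

["egf", "ddef", "bbce"]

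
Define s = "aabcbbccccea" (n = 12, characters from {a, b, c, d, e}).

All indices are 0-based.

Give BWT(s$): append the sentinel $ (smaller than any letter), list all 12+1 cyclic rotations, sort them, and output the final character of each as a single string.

ae$acabbbcccc

rank  rotation       last
    0  $aabcbbccccea  a
    1  a$aabcbbcccce  e
    2  aabcbbccccea$  $
    3  abcbbccccea$a  a
    4  bbccccea$aabc  c
    5  bcbbccccea$aa  a
    6  bccccea$aabcb  b
    7  cbbccccea$aab  b
    8  ccccea$aabcbb  b
    9  cccea$aabcbbc  c
   10  ccea$aabcbbcc  c
   11  cea$aabcbbccc  c
   12  ea$aabcbbcccc  c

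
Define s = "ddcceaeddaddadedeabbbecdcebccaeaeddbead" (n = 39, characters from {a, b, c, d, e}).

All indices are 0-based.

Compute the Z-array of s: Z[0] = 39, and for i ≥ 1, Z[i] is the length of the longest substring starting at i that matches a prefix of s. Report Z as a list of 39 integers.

[39, 1, 0, 0, 0, 0, 0, 2, 1, 0, 2, 1, 0, 1, 0, 1, 0, 0, 0, 0, 0, 0, 0, 1, 0, 0, 0, 0, 0, 0, 0, 0, 0, 2, 1, 0, 0, 0, 1]

Z[0]=39
i=1: outside box; Z[1]=1 extend→box=[1,2)
i=2: outside box; Z[2]=0
i=3: outside box; Z[3]=0
i=4: outside box; Z[4]=0
i=5: outside box; Z[5]=0
i=6: outside box; Z[6]=0
i=7: outside box; Z[7]=2 extend→box=[7,9)
i=8: min(r-i=1, Z[1]=1)=1; Z[8]=1
i=9: outside box; Z[9]=0
i=10: outside box; Z[10]=2 extend→box=[10,12)
i=11: min(r-i=1, Z[1]=1)=1; Z[11]=1
i=12: outside box; Z[12]=0
i=13: outside box; Z[13]=1 extend→box=[13,14)
i=14: outside box; Z[14]=0
i=15: outside box; Z[15]=1 extend→box=[15,16)
i=16: outside box; Z[16]=0
i=17: outside box; Z[17]=0
i=18: outside box; Z[18]=0
i=19: outside box; Z[19]=0
i=20: outside box; Z[20]=0
i=21: outside box; Z[21]=0
i=22: outside box; Z[22]=0
i=23: outside box; Z[23]=1 extend→box=[23,24)
i=24: outside box; Z[24]=0
i=25: outside box; Z[25]=0
i=26: outside box; Z[26]=0
i=27: outside box; Z[27]=0
i=28: outside box; Z[28]=0
i=29: outside box; Z[29]=0
i=30: outside box; Z[30]=0
i=31: outside box; Z[31]=0
i=32: outside box; Z[32]=0
i=33: outside box; Z[33]=2 extend→box=[33,35)
i=34: min(r-i=1, Z[1]=1)=1; Z[34]=1
i=35: outside box; Z[35]=0
i=36: outside box; Z[36]=0
i=37: outside box; Z[37]=0
i=38: outside box; Z[38]=1 extend→box=[38,39)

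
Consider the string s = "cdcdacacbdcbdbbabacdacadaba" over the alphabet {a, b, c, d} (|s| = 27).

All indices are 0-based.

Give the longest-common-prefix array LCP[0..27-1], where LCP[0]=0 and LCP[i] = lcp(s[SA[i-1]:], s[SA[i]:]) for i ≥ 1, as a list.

rank | idx | suffix
   0 |  26 | a
   1 |  24 | aba
   2 |  15 | abacdacadaba
   3 |   4 | acacbdcbdbbabacdacadaba
   4 |  20 | acadaba
   5 |   6 | acbdcbdbbabacdacadaba
   6 |  17 | acdacadaba
   7 |  22 | adaba
   8 |  25 | ba
   9 |  14 | babacdacadaba
  10 |  16 | bacdacadaba
  11 |  13 | bbabacdacadaba
  12 |  11 | bdbbabacdacadaba
  13 |   8 | bdcbdbbabacdacadaba
  14 |   5 | cacbdcbdbbabacdacadaba
  15 |  21 | cadaba
  16 |  10 | cbdbbabacdacadaba
  17 |   7 | cbdcbdbbabacdacadaba
  18 |   2 | cdacacbdcbdbbabacdacadaba
  19 |  18 | cdacadaba
  20 |   0 | cdcdacacbdcbdbbabacdacadaba
  21 |  23 | daba
  22 |   3 | dacacbdcbdbbabacdacadaba
  23 |  19 | dacadaba
  24 |  12 | dbbabacdacadaba
  25 |   9 | dcbdbbabacdacadaba
  26 |   1 | dcdacacbdcbdbbabacdacadaba

SA = [26, 24, 15, 4, 20, 6, 17, 22, 25, 14, 16, 13, 11, 8, 5, 21, 10, 7, 2, 18, 0, 23, 3, 19, 12, 9, 1]
[i] adj suffixes → lcp
  [1] 26/24 → 1 ('a')
  [2] 24/15 → 3 ('aba')
  [3] 15/4 → 1 ('a')
  [4] 4/20 → 3 ('aca')
  [5] 20/6 → 2 ('ac')
  [6] 6/17 → 2 ('ac')
  [7] 17/22 → 1 ('a')
  [8] 22/25 → 0 ('')
  [9] 25/14 → 2 ('ba')
  [10] 14/16 → 2 ('ba')
  [11] 16/13 → 1 ('b')
  [12] 13/11 → 1 ('b')
  [13] 11/8 → 2 ('bd')
  [14] 8/5 → 0 ('')
  [15] 5/21 → 2 ('ca')
  [16] 21/10 → 1 ('c')
  [17] 10/7 → 3 ('cbd')
  [18] 7/2 → 1 ('c')
  [19] 2/18 → 5 ('cdaca')
  [20] 18/0 → 2 ('cd')
  [21] 0/23 → 0 ('')
  [22] 23/3 → 2 ('da')
  [23] 3/19 → 4 ('daca')
  [24] 19/12 → 1 ('d')
  [25] 12/9 → 1 ('d')
  [26] 9/1 → 2 ('dc')

[0, 1, 3, 1, 3, 2, 2, 1, 0, 2, 2, 1, 1, 2, 0, 2, 1, 3, 1, 5, 2, 0, 2, 4, 1, 1, 2]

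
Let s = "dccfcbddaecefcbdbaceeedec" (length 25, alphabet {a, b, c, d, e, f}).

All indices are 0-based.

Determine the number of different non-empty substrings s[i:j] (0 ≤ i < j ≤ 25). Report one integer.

297

rank→(start, suffix):
  0 → (17, 'aceeedec')
  1 → (8, 'aecefcbdbaceeedec')
  2 → (16, 'baceeedec')
  3 → (14, 'bdbaceeedec')
  4 → (5, 'bddaecefcbdbaceeedec')
  5 → (24, 'c')
  6 → (13, 'cbdbaceeedec')
  7 → (4, 'cbddaecefcbdbaceeedec')
  8 → (1, 'ccfcbddaecefcbdbaceeedec')
  9 → (18, 'ceeedec')
  10 → (10, 'cefcbdbaceeedec')
  11 → (2, 'cfcbddaecefcbdbaceeedec')
  12 → (7, 'daecefcbdbaceeedec')
  13 → (15, 'dbaceeedec')
  14 → (0, 'dccfcbddaecefcbdbaceeedec')
  15 → (6, 'ddaecefcbdbaceeedec')
  16 → (22, 'dec')
  17 → (23, 'ec')
  18 → (9, 'ecefcbdbaceeedec')
  19 → (21, 'edec')
  20 → (20, 'eedec')
  21 → (19, 'eeedec')
  22 → (11, 'efcbdbaceeedec')
  23 → (12, 'fcbdbaceeedec')
  24 → (3, 'fcbddaecefcbdbaceeedec')

SA = [17, 8, 16, 14, 5, 24, 13, 4, 1, 18, 10, 2, 7, 15, 0, 6, 22, 23, 9, 21, 20, 19, 11, 12, 3]
i: (SA[i-1],SA[i]) lcp shared
  1: (17,8) 1 'a'
  2: (8,16) 0 ''
  3: (16,14) 1 'b'
  4: (14,5) 2 'bd'
  5: (5,24) 0 ''
  6: (24,13) 1 'c'
  7: (13,4) 3 'cbd'
  8: (4,1) 1 'c'
  9: (1,18) 1 'c'
  10: (18,10) 2 'ce'
  11: (10,2) 1 'c'
  12: (2,7) 0 ''
  13: (7,15) 1 'd'
  14: (15,0) 1 'd'
  15: (0,6) 1 'd'
  16: (6,22) 1 'd'
  17: (22,23) 0 ''
  18: (23,9) 2 'ec'
  19: (9,21) 1 'e'
  20: (21,20) 1 'e'
  21: (20,19) 2 'ee'
  22: (19,11) 1 'e'
  23: (11,12) 0 ''
  24: (12,3) 4 'fcbd'

n(n+1)/2 = 25·26/2 = 325
Σ LCP = 0 + 1 + 0 + 1 + 2 + 0 + 1 + 3 + 1 + 1 + 2 + 1 + 0 + 1 + 1 + 1 + 1 + 0 + 2 + 1 + 1 + 2 + 1 + 0 + 4 = 28
distinct = 325 − 28 = 297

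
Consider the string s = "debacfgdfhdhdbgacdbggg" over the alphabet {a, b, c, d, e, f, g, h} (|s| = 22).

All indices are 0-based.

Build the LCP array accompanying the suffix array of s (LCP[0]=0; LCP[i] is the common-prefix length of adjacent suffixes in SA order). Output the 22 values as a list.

[0, 2, 0, 1, 2, 0, 1, 0, 3, 1, 1, 1, 0, 0, 1, 0, 1, 1, 1, 2, 0, 2]

sorted suffixes:
  #0 SA[0]=15  'acdbggg'
  #1 SA[1]=3  'acfgdfhdhdbgacdbggg'
  #2 SA[2]=2  'bacfgdfhdhdbgacdbggg'
  #3 SA[3]=13  'bgacdbggg'
  #4 SA[4]=18  'bggg'
  #5 SA[5]=16  'cdbggg'
  #6 SA[6]=4  'cfgdfhdhdbgacdbggg'
  #7 SA[7]=12  'dbgacdbggg'
  #8 SA[8]=17  'dbggg'
  #9 SA[9]=0  'debacfgdfhdhdbgacdbggg'
  #10 SA[10]=7  'dfhdhdbgacdbggg'
  #11 SA[11]=10  'dhdbgacdbggg'
  #12 SA[12]=1  'ebacfgdfhdhdbgacdbggg'
  #13 SA[13]=5  'fgdfhdhdbgacdbggg'
  #14 SA[14]=8  'fhdhdbgacdbggg'
  #15 SA[15]=21  'g'
  #16 SA[16]=14  'gacdbggg'
  #17 SA[17]=6  'gdfhdhdbgacdbggg'
  #18 SA[18]=20  'gg'
  #19 SA[19]=19  'ggg'
  #20 SA[20]=11  'hdbgacdbggg'
  #21 SA[21]=9  'hdhdbgacdbggg'

SA = [15, 3, 2, 13, 18, 16, 4, 12, 17, 0, 7, 10, 1, 5, 8, 21, 14, 6, 20, 19, 11, 9]
rank  pair      lcp
   1  s[15:],s[3:]  2  'ac'
   2  s[3:],s[2:]  0  ''
   3  s[2:],s[13:]  1  'b'
   4  s[13:],s[18:]  2  'bg'
   5  s[18:],s[16:]  0  ''
   6  s[16:],s[4:]  1  'c'
   7  s[4:],s[12:]  0  ''
   8  s[12:],s[17:]  3  'dbg'
   9  s[17:],s[0:]  1  'd'
  10  s[0:],s[7:]  1  'd'
  11  s[7:],s[10:]  1  'd'
  12  s[10:],s[1:]  0  ''
  13  s[1:],s[5:]  0  ''
  14  s[5:],s[8:]  1  'f'
  15  s[8:],s[21:]  0  ''
  16  s[21:],s[14:]  1  'g'
  17  s[14:],s[6:]  1  'g'
  18  s[6:],s[20:]  1  'g'
  19  s[20:],s[19:]  2  'gg'
  20  s[19:],s[11:]  0  ''
  21  s[11:],s[9:]  2  'hd'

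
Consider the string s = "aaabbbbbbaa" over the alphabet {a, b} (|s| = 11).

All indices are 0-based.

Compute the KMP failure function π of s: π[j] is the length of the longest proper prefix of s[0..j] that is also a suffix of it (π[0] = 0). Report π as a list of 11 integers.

[0, 1, 2, 0, 0, 0, 0, 0, 0, 1, 2]

π[0] = 0
j=1 s[j]='a': π[1]=1 (border 'a')
j=2 s[j]='a': π[2]=2 (border 'aa')
j=3 s[j]='b': k: 2→1→0; π[3]=0 (border '')
j=4 s[j]='b': π[4]=0 (border '')
j=5 s[j]='b': π[5]=0 (border '')
j=6 s[j]='b': π[6]=0 (border '')
j=7 s[j]='b': π[7]=0 (border '')
j=8 s[j]='b': π[8]=0 (border '')
j=9 s[j]='a': π[9]=1 (border 'a')
j=10 s[j]='a': π[10]=2 (border 'aa')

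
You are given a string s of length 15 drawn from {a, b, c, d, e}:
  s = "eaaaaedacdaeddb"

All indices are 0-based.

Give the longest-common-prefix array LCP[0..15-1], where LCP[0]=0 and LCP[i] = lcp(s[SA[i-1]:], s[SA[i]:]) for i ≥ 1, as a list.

[0, 3, 2, 1, 1, 3, 0, 0, 0, 2, 1, 1, 0, 1, 2]

rank | idx | suffix
   0 |   1 | aaaaedacdaeddb
   1 |   2 | aaaedacdaeddb
   2 |   3 | aaedacdaeddb
   3 |   7 | acdaeddb
   4 |   4 | aedacdaeddb
   5 |  10 | aeddb
   6 |  14 | b
   7 |   8 | cdaeddb
   8 |   6 | dacdaeddb
   9 |   9 | daeddb
  10 |  13 | db
  11 |  12 | ddb
  12 |   0 | eaaaaedacdaeddb
  13 |   5 | edacdaeddb
  14 |  11 | eddb

SA = [1, 2, 3, 7, 4, 10, 14, 8, 6, 9, 13, 12, 0, 5, 11]
[i] adj suffixes → lcp
  [1] 1/2 → 3 ('aaa')
  [2] 2/3 → 2 ('aa')
  [3] 3/7 → 1 ('a')
  [4] 7/4 → 1 ('a')
  [5] 4/10 → 3 ('aed')
  [6] 10/14 → 0 ('')
  [7] 14/8 → 0 ('')
  [8] 8/6 → 0 ('')
  [9] 6/9 → 2 ('da')
  [10] 9/13 → 1 ('d')
  [11] 13/12 → 1 ('d')
  [12] 12/0 → 0 ('')
  [13] 0/5 → 1 ('e')
  [14] 5/11 → 2 ('ed')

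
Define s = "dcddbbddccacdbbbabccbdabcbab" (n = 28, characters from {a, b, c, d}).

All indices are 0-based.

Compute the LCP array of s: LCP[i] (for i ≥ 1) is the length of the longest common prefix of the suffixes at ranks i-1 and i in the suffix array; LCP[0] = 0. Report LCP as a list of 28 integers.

rank→(start, suffix):
  0 → (26, 'ab')
  1 → (22, 'abcbab')
  2 → (16, 'abccbdabcbab')
  3 → (10, 'acdbbbabccbdabcbab')
  4 → (27, 'b')
  5 → (25, 'bab')
  6 → (15, 'babccbdabcbab')
  7 → (14, 'bbabccbdabcbab')
  8 → (13, 'bbbabccbdabcbab')
  9 → (4, 'bbddccacdbbbabccbdabcbab')
  10 → (23, 'bcbab')
  11 → (17, 'bccbdabcbab')
  12 → (20, 'bdabcbab')
  13 → (5, 'bddccacdbbbabccbdabcbab')
  14 → (9, 'cacdbbbabccbdabcbab')
  15 → (24, 'cbab')
  16 → (19, 'cbdabcbab')
  17 → (8, 'ccacdbbbabccbdabcbab')
  18 → (18, 'ccbdabcbab')
  19 → (11, 'cdbbbabccbdabcbab')
  20 → (1, 'cddbbddccacdbbbabccbdabcbab')
  21 → (21, 'dabcbab')
  22 → (12, 'dbbbabccbdabcbab')
  23 → (3, 'dbbddccacdbbbabccbdabcbab')
  24 → (7, 'dccacdbbbabccbdabcbab')
  25 → (0, 'dcddbbddccacdbbbabccbdabcbab')
  26 → (2, 'ddbbddccacdbbbabccbdabcbab')
  27 → (6, 'ddccacdbbbabccbdabcbab')

SA = [26, 22, 16, 10, 27, 25, 15, 14, 13, 4, 23, 17, 20, 5, 9, 24, 19, 8, 18, 11, 1, 21, 12, 3, 7, 0, 2, 6]
[i] adj suffixes → lcp
  [1] 26/22 → 2 ('ab')
  [2] 22/16 → 3 ('abc')
  [3] 16/10 → 1 ('a')
  [4] 10/27 → 0 ('')
  [5] 27/25 → 1 ('b')
  [6] 25/15 → 3 ('bab')
  [7] 15/14 → 1 ('b')
  [8] 14/13 → 2 ('bb')
  [9] 13/4 → 2 ('bb')
  [10] 4/23 → 1 ('b')
  [11] 23/17 → 2 ('bc')
  [12] 17/20 → 1 ('b')
  [13] 20/5 → 2 ('bd')
  [14] 5/9 → 0 ('')
  [15] 9/24 → 1 ('c')
  [16] 24/19 → 2 ('cb')
  [17] 19/8 → 1 ('c')
  [18] 8/18 → 2 ('cc')
  [19] 18/11 → 1 ('c')
  [20] 11/1 → 2 ('cd')
  [21] 1/21 → 0 ('')
  [22] 21/12 → 1 ('d')
  [23] 12/3 → 3 ('dbb')
  [24] 3/7 → 1 ('d')
  [25] 7/0 → 2 ('dc')
  [26] 0/2 → 1 ('d')
  [27] 2/6 → 2 ('dd')

[0, 2, 3, 1, 0, 1, 3, 1, 2, 2, 1, 2, 1, 2, 0, 1, 2, 1, 2, 1, 2, 0, 1, 3, 1, 2, 1, 2]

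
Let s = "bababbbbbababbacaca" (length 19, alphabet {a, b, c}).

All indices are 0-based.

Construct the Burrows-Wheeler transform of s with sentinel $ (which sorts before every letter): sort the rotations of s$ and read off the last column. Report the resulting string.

acbbbbcbb$aabbabbaaa

rank  rotation              last
    0  $bababbbbbababbacaca  a
    1  a$bababbbbbababbacac  c
    2  ababbacaca$bababbbbb  b
    3  ababbbbbababbacaca$b  b
    4  abbacaca$bababbbbbab  b
    5  abbbbbababbacaca$bab  b
    6  aca$bababbbbbababbac  c
    7  acaca$bababbbbbababb  b
    8  bababbacaca$bababbbb  b
    9  bababbbbbababbacaca$  $
   10  babbacaca$bababbbbba  a
   11  babbbbbababbacaca$ba  a
   12  bacaca$bababbbbbabab  b
   13  bbababbacaca$bababbb  b
   14  bbacaca$bababbbbbaba  a
   15  bbbababbacaca$bababb  b
   16  bbbbababbacaca$babab  b
   17  bbbbbababbacaca$baba  a
   18  ca$bababbbbbababbaca  a
   19  caca$bababbbbbababba  a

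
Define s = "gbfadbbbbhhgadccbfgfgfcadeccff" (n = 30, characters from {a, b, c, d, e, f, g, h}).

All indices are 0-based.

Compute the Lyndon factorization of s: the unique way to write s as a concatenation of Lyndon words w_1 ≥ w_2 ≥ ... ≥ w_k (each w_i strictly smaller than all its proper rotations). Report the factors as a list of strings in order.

["g", "bf", "adbbbbhhgadccbfgfgfcadeccff"]

emit factor 1: 'g' (i=0, period=1)
emit factor 2: 'bf' (i=1, period=2)
emit factor 3: 'adbbbbhhgadccbfgfgfcadeccff' (i=3, period=27)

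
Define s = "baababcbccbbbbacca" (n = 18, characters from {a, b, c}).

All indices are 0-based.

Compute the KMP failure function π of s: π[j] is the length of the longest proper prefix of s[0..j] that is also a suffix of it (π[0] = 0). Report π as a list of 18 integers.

π[0] = 0
j=1 s[j]='a': π[1]=0 (border '')
j=2 s[j]='a': π[2]=0 (border '')
j=3 s[j]='b': π[3]=1 (border 'b')
j=4 s[j]='a': π[4]=2 (border 'ba')
j=5 s[j]='b': k: 2→0; π[5]=1 (border 'b')
j=6 s[j]='c': k: 1→0; π[6]=0 (border '')
j=7 s[j]='b': π[7]=1 (border 'b')
j=8 s[j]='c': k: 1→0; π[8]=0 (border '')
j=9 s[j]='c': π[9]=0 (border '')
j=10 s[j]='b': π[10]=1 (border 'b')
j=11 s[j]='b': k: 1→0; π[11]=1 (border 'b')
j=12 s[j]='b': k: 1→0; π[12]=1 (border 'b')
j=13 s[j]='b': k: 1→0; π[13]=1 (border 'b')
j=14 s[j]='a': π[14]=2 (border 'ba')
j=15 s[j]='c': k: 2→0; π[15]=0 (border '')
j=16 s[j]='c': π[16]=0 (border '')
j=17 s[j]='a': π[17]=0 (border '')

[0, 0, 0, 1, 2, 1, 0, 1, 0, 0, 1, 1, 1, 1, 2, 0, 0, 0]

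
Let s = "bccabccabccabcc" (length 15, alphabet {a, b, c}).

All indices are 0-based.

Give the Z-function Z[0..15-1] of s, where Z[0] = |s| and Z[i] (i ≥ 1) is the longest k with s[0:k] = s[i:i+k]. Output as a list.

[15, 0, 0, 0, 11, 0, 0, 0, 7, 0, 0, 0, 3, 0, 0]

Z[0]=15
i=1: fresh scan; Z[1]=0
i=2: fresh scan; Z[2]=0
i=3: fresh scan; Z[3]=0
i=4: fresh scan; Z[4]=11 scan→box=[4,15)
i=5: min(r-i=10, Z[1]=0)=0; Z[5]=0
i=6: min(r-i=9, Z[2]=0)=0; Z[6]=0
i=7: min(r-i=8, Z[3]=0)=0; Z[7]=0
i=8: min(r-i=7, Z[4]=11)=7; Z[8]=7
i=9: min(r-i=6, Z[5]=0)=0; Z[9]=0
i=10: min(r-i=5, Z[6]=0)=0; Z[10]=0
i=11: min(r-i=4, Z[7]=0)=0; Z[11]=0
i=12: min(r-i=3, Z[8]=7)=3; Z[12]=3
i=13: min(r-i=2, Z[9]=0)=0; Z[13]=0
i=14: min(r-i=1, Z[10]=0)=0; Z[14]=0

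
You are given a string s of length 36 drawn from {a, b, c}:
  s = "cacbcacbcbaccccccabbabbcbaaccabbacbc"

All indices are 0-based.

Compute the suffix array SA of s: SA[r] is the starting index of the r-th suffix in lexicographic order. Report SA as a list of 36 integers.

sorted suffixes:
  #0 SA[0]=25  'aaccabbacbc'
  #1 SA[1]=17  'abbabbcbaaccabbacbc'
  #2 SA[2]=29  'abbacbc'
  #3 SA[3]=20  'abbcbaaccabbacbc'
  #4 SA[4]=32  'acbc'
  #5 SA[5]=1  'acbcacbcbaccccccabbabbcbaaccabbacbc'
  #6 SA[6]=5  'acbcbaccccccabbabbcbaaccabbacbc'
  #7 SA[7]=26  'accabbacbc'
  #8 SA[8]=10  'accccccabbabbcbaaccabbacbc'
  #9 SA[9]=24  'baaccabbacbc'
  #10 SA[10]=19  'babbcbaaccabbacbc'
  #11 SA[11]=31  'bacbc'
  #12 SA[12]=9  'baccccccabbabbcbaaccabbacbc'
  #13 SA[13]=18  'bbabbcbaaccabbacbc'
  #14 SA[14]=30  'bbacbc'
  #15 SA[15]=21  'bbcbaaccabbacbc'
  #16 SA[16]=34  'bc'
  #17 SA[17]=3  'bcacbcbaccccccabbabbcbaaccabbacbc'
  #18 SA[18]=22  'bcbaaccabbacbc'
  #19 SA[19]=7  'bcbaccccccabbabbcbaaccabbacbc'
  #20 SA[20]=35  'c'
  #21 SA[21]=16  'cabbabbcbaaccabbacbc'
  #22 SA[22]=28  'cabbacbc'
  #23 SA[23]=0  'cacbcacbcbaccccccabbabbcbaaccabbacbc'
  #24 SA[24]=4  'cacbcbaccccccabbabbcbaaccabbacbc'
  #25 SA[25]=23  'cbaaccabbacbc'
  #26 SA[26]=8  'cbaccccccabbabbcbaaccabbacbc'
  #27 SA[27]=33  'cbc'
  #28 SA[28]=2  'cbcacbcbaccccccabbabbcbaaccabbacbc'
  #29 SA[29]=6  'cbcbaccccccabbabbcbaaccabbacbc'
  #30 SA[30]=15  'ccabbabbcbaaccabbacbc'
  #31 SA[31]=27  'ccabbacbc'
  #32 SA[32]=14  'cccabbabbcbaaccabbacbc'
  #33 SA[33]=13  'ccccabbabbcbaaccabbacbc'
  #34 SA[34]=12  'cccccabbabbcbaaccabbacbc'
  #35 SA[35]=11  'ccccccabbabbcbaaccabbacbc'

[25, 17, 29, 20, 32, 1, 5, 26, 10, 24, 19, 31, 9, 18, 30, 21, 34, 3, 22, 7, 35, 16, 28, 0, 4, 23, 8, 33, 2, 6, 15, 27, 14, 13, 12, 11]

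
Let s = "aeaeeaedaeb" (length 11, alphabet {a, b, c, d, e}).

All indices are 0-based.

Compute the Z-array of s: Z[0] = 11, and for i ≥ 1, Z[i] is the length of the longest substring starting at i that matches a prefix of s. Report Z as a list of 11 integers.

[11, 0, 2, 0, 0, 2, 0, 0, 2, 0, 0]

Z[0]=11
i=1: outside box; Z[1]=0
i=2: outside box; Z[2]=2 extend→box=[2,4)
i=3: min(r-i=1, Z[1]=0)=0; Z[3]=0
i=4: outside box; Z[4]=0
i=5: outside box; Z[5]=2 extend→box=[5,7)
i=6: min(r-i=1, Z[1]=0)=0; Z[6]=0
i=7: outside box; Z[7]=0
i=8: outside box; Z[8]=2 extend→box=[8,10)
i=9: min(r-i=1, Z[1]=0)=0; Z[9]=0
i=10: outside box; Z[10]=0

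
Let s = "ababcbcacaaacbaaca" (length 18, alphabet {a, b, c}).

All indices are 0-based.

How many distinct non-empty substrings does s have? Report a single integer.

sorted suffixes:
  #0 SA[0]=17  'a'
  #1 SA[1]=9  'aaacbaaca'
  #2 SA[2]=14  'aaca'
  #3 SA[3]=10  'aacbaaca'
  #4 SA[4]=0  'ababcbcacaaacbaaca'
  #5 SA[5]=2  'abcbcacaaacbaaca'
  #6 SA[6]=15  'aca'
  #7 SA[7]=7  'acaaacbaaca'
  #8 SA[8]=11  'acbaaca'
  #9 SA[9]=13  'baaca'
  #10 SA[10]=1  'babcbcacaaacbaaca'
  #11 SA[11]=5  'bcacaaacbaaca'
  #12 SA[12]=3  'bcbcacaaacbaaca'
  #13 SA[13]=16  'ca'
  #14 SA[14]=8  'caaacbaaca'
  #15 SA[15]=6  'cacaaacbaaca'
  #16 SA[16]=12  'cbaaca'
  #17 SA[17]=4  'cbcacaaacbaaca'

SA = [17, 9, 14, 10, 0, 2, 15, 7, 11, 13, 1, 5, 3, 16, 8, 6, 12, 4]
i: (SA[i-1],SA[i]) lcp shared
  1: (17,9) 1 'a'
  2: (9,14) 2 'aa'
  3: (14,10) 3 'aac'
  4: (10,0) 1 'a'
  5: (0,2) 2 'ab'
  6: (2,15) 1 'a'
  7: (15,7) 3 'aca'
  8: (7,11) 2 'ac'
  9: (11,13) 0 ''
  10: (13,1) 2 'ba'
  11: (1,5) 1 'b'
  12: (5,3) 2 'bc'
  13: (3,16) 0 ''
  14: (16,8) 2 'ca'
  15: (8,6) 2 'ca'
  16: (6,12) 1 'c'
  17: (12,4) 2 'cb'

n(n+1)/2 = 18·19/2 = 171
Σ LCP = 0 + 1 + 2 + 3 + 1 + 2 + 1 + 3 + 2 + 0 + 2 + 1 + 2 + 0 + 2 + 2 + 1 + 2 = 27
distinct = 171 − 27 = 144

144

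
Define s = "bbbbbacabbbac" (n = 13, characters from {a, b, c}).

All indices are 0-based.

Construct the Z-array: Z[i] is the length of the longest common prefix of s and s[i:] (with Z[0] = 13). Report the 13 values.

Z[0]=13
i=1: fresh scan; Z[1]=4 grow→box=[1,5)
i=2: min(r-i=3, Z[1]=4)=3; Z[2]=3
i=3: min(r-i=2, Z[2]=3)=2; Z[3]=2
i=4: min(r-i=1, Z[3]=2)=1; Z[4]=1
i=5: fresh scan; Z[5]=0
i=6: fresh scan; Z[6]=0
i=7: fresh scan; Z[7]=0
i=8: fresh scan; Z[8]=3 grow→box=[8,11)
i=9: min(r-i=2, Z[1]=4)=2; Z[9]=2
i=10: min(r-i=1, Z[2]=3)=1; Z[10]=1
i=11: fresh scan; Z[11]=0
i=12: fresh scan; Z[12]=0

[13, 4, 3, 2, 1, 0, 0, 0, 3, 2, 1, 0, 0]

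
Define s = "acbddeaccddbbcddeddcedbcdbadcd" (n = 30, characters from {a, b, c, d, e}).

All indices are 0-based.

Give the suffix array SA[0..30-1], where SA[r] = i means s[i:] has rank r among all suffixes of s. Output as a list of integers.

rank | idx | suffix
   0 |   0 | acbddeaccddbbcddeddcedbcdbadcd
   1 |   6 | accddbbcddeddcedbcdbadcd
   2 |  26 | adcd
   3 |  25 | badcd
   4 |  11 | bbcddeddcedbcdbadcd
   5 |  22 | bcdbadcd
   6 |  12 | bcddeddcedbcdbadcd
   7 |   2 | bddeaccddbbcddeddcedbcdbadcd
   8 |   1 | cbddeaccddbbcddeddcedbcdbadcd
   9 |   7 | ccddbbcddeddcedbcdbadcd
  10 |  28 | cd
  11 |  23 | cdbadcd
  12 |   8 | cddbbcddeddcedbcdbadcd
  13 |  13 | cddeddcedbcdbadcd
  14 |  19 | cedbcdbadcd
  15 |  29 | d
  16 |  24 | dbadcd
  17 |  10 | dbbcddeddcedbcdbadcd
  18 |  21 | dbcdbadcd
  19 |  27 | dcd
  20 |  18 | dcedbcdbadcd
  21 |   9 | ddbbcddeddcedbcdbadcd
  22 |  17 | ddcedbcdbadcd
  23 |   3 | ddeaccddbbcddeddcedbcdbadcd
  24 |  14 | ddeddcedbcdbadcd
  25 |   4 | deaccddbbcddeddcedbcdbadcd
  26 |  15 | deddcedbcdbadcd
  27 |   5 | eaccddbbcddeddcedbcdbadcd
  28 |  20 | edbcdbadcd
  29 |  16 | eddcedbcdbadcd

[0, 6, 26, 25, 11, 22, 12, 2, 1, 7, 28, 23, 8, 13, 19, 29, 24, 10, 21, 27, 18, 9, 17, 3, 14, 4, 15, 5, 20, 16]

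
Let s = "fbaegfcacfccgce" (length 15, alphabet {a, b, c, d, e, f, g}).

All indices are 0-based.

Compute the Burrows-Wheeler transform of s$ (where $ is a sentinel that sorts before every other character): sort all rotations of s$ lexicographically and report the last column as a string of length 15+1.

rank  rotation          last
    0  $fbaegfcacfccgce  e
    1  acfccgce$fbaegfc  c
    2  aegfcacfccgce$fb  b
    3  baegfcacfccgce$f  f
    4  cacfccgce$fbaegf  f
    5  ccgce$fbaegfcacf  f
    6  ce$fbaegfcacfccg  g
    7  cfccgce$fbaegfca  a
    8  cgce$fbaegfcacfc  c
    9  e$fbaegfcacfccgc  c
   10  egfcacfccgce$fba  a
   11  fbaegfcacfccgce$  $
   12  fcacfccgce$fbaeg  g
   13  fccgce$fbaegfcac  c
   14  gce$fbaegfcacfcc  c
   15  gfcacfccgce$fbae  e

ecbfffgacca$gcce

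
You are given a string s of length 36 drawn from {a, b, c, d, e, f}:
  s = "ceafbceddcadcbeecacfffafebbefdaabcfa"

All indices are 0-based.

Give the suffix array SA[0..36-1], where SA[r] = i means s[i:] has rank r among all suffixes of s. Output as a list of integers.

rank→(start, suffix):
  0 → (35, 'a')
  1 → (30, 'aabcfa')
  2 → (31, 'abcfa')
  3 → (17, 'acfffafebbefdaabcfa')
  4 → (10, 'adcbeecacfffafebbefdaabcfa')
  5 → (2, 'afbceddcadcbeecacfffafebbefdaabcfa')
  6 → (22, 'afebbefdaabcfa')
  7 → (25, 'bbefdaabcfa')
  8 → (4, 'bceddcadcbeecacfffafebbefdaabcfa')
  9 → (32, 'bcfa')
  10 → (13, 'beecacfffafebbefdaabcfa')
  11 → (26, 'befdaabcfa')
  12 → (16, 'cacfffafebbefdaabcfa')
  13 → (9, 'cadcbeecacfffafebbefdaabcfa')
  14 → (12, 'cbeecacfffafebbefdaabcfa')
  15 → (0, 'ceafbceddcadcbeecacfffafebbefdaabcfa')
  16 → (5, 'ceddcadcbeecacfffafebbefdaabcfa')
  17 → (33, 'cfa')
  18 → (18, 'cfffafebbefdaabcfa')
  19 → (29, 'daabcfa')
  20 → (8, 'dcadcbeecacfffafebbefdaabcfa')
  21 → (11, 'dcbeecacfffafebbefdaabcfa')
  22 → (7, 'ddcadcbeecacfffafebbefdaabcfa')
  23 → (1, 'eafbceddcadcbeecacfffafebbefdaabcfa')
  24 → (24, 'ebbefdaabcfa')
  25 → (15, 'ecacfffafebbefdaabcfa')
  26 → (6, 'eddcadcbeecacfffafebbefdaabcfa')
  27 → (14, 'eecacfffafebbefdaabcfa')
  28 → (27, 'efdaabcfa')
  29 → (34, 'fa')
  30 → (21, 'fafebbefdaabcfa')
  31 → (3, 'fbceddcadcbeecacfffafebbefdaabcfa')
  32 → (28, 'fdaabcfa')
  33 → (23, 'febbefdaabcfa')
  34 → (20, 'ffafebbefdaabcfa')
  35 → (19, 'fffafebbefdaabcfa')

[35, 30, 31, 17, 10, 2, 22, 25, 4, 32, 13, 26, 16, 9, 12, 0, 5, 33, 18, 29, 8, 11, 7, 1, 24, 15, 6, 14, 27, 34, 21, 3, 28, 23, 20, 19]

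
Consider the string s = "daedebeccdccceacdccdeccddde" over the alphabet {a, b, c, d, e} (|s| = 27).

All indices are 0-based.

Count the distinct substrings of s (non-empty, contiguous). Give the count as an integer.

sorted suffixes:
  #0 SA[0]=14  'acdccdeccddde'
  #1 SA[1]=1  'aedebeccdccceacdccdeccddde'
  #2 SA[2]=5  'beccdccceacdccdeccddde'
  #3 SA[3]=10  'ccceacdccdeccddde'
  #4 SA[4]=7  'ccdccceacdccdeccddde'
  #5 SA[5]=21  'ccddde'
  #6 SA[6]=17  'ccdeccddde'
  #7 SA[7]=11  'cceacdccdeccddde'
  #8 SA[8]=8  'cdccceacdccdeccddde'
  #9 SA[9]=15  'cdccdeccddde'
  #10 SA[10]=22  'cddde'
  #11 SA[11]=18  'cdeccddde'
  #12 SA[12]=12  'ceacdccdeccddde'
  #13 SA[13]=0  'daedebeccdccceacdccdeccddde'
  #14 SA[14]=9  'dccceacdccdeccddde'
  #15 SA[15]=16  'dccdeccddde'
  #16 SA[16]=23  'ddde'
  #17 SA[17]=24  'dde'
  #18 SA[18]=25  'de'
  #19 SA[19]=3  'debeccdccceacdccdeccddde'
  #20 SA[20]=19  'deccddde'
  #21 SA[21]=26  'e'
  #22 SA[22]=13  'eacdccdeccddde'
  #23 SA[23]=4  'ebeccdccceacdccdeccddde'
  #24 SA[24]=6  'eccdccceacdccdeccddde'
  #25 SA[25]=20  'eccddde'
  #26 SA[26]=2  'edebeccdccceacdccdeccddde'

SA = [14, 1, 5, 10, 7, 21, 17, 11, 8, 15, 22, 18, 12, 0, 9, 16, 23, 24, 25, 3, 19, 26, 13, 4, 6, 20, 2]
i: (SA[i-1],SA[i]) lcp shared
  1: (14,1) 1 'a'
  2: (1,5) 0 ''
  3: (5,10) 0 ''
  4: (10,7) 2 'cc'
  5: (7,21) 3 'ccd'
  6: (21,17) 3 'ccd'
  7: (17,11) 2 'cc'
  8: (11,8) 1 'c'
  9: (8,15) 4 'cdcc'
  10: (15,22) 2 'cd'
  11: (22,18) 2 'cd'
  12: (18,12) 1 'c'
  13: (12,0) 0 ''
  14: (0,9) 1 'd'
  15: (9,16) 3 'dcc'
  16: (16,23) 1 'd'
  17: (23,24) 2 'dd'
  18: (24,25) 1 'd'
  19: (25,3) 2 'de'
  20: (3,19) 2 'de'
  21: (19,26) 0 ''
  22: (26,13) 1 'e'
  23: (13,4) 1 'e'
  24: (4,6) 1 'e'
  25: (6,20) 4 'eccd'
  26: (20,2) 1 'e'

n(n+1)/2 = 27·28/2 = 378
Σ LCP = 0 + 1 + 0 + 0 + 2 + 3 + 3 + 2 + 1 + 4 + 2 + 2 + 1 + 0 + 1 + 3 + 1 + 2 + 1 + 2 + 2 + 0 + 1 + 1 + 1 + 4 + 1 = 41
distinct = 378 − 41 = 337

337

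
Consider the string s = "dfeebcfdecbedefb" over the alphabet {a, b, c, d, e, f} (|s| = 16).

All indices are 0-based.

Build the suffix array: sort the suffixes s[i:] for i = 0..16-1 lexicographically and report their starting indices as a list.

[15, 4, 10, 9, 5, 7, 12, 0, 3, 8, 11, 2, 13, 14, 6, 1]

sorted suffixes:
  #0 SA[0]=15  'b'
  #1 SA[1]=4  'bcfdecbedefb'
  #2 SA[2]=10  'bedefb'
  #3 SA[3]=9  'cbedefb'
  #4 SA[4]=5  'cfdecbedefb'
  #5 SA[5]=7  'decbedefb'
  #6 SA[6]=12  'defb'
  #7 SA[7]=0  'dfeebcfdecbedefb'
  #8 SA[8]=3  'ebcfdecbedefb'
  #9 SA[9]=8  'ecbedefb'
  #10 SA[10]=11  'edefb'
  #11 SA[11]=2  'eebcfdecbedefb'
  #12 SA[12]=13  'efb'
  #13 SA[13]=14  'fb'
  #14 SA[14]=6  'fdecbedefb'
  #15 SA[15]=1  'feebcfdecbedefb'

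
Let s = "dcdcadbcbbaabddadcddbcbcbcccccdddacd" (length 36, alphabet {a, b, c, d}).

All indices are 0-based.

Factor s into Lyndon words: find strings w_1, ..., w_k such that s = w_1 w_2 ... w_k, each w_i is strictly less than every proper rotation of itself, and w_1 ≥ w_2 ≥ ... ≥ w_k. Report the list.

emit factor 1: 'd' (i=0, period=1)
emit factor 2: 'cd' (i=1, period=2)
emit factor 3: 'c' (i=3, period=1)
emit factor 4: 'adbcbb' (i=4, period=6)
emit factor 5: 'aabddadcddbcbcbcccccdddacd' (i=10, period=26)

["d", "cd", "c", "adbcbb", "aabddadcddbcbcbcccccdddacd"]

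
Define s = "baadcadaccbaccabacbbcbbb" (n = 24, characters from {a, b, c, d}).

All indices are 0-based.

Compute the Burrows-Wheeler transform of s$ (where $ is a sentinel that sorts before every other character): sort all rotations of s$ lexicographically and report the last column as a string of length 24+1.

rank  rotation                   last
    0  $baadcadaccbaccabacbbcbbb  b
    1  aadcadaccbaccabacbbcbbb$b  b
    2  abacbbcbbb$baadcadaccbacc  c
    3  acbbcbbb$baadcadaccbaccab  b
    4  accabacbbcbbb$baadcadaccb  b
    5  accbaccabacbbcbbb$baadcad  d
    6  adaccbaccabacbbcbbb$baadc  c
    7  adcadaccbaccabacbbcbbb$ba  a
    8  b$baadcadaccbaccabacbbcbb  b
    9  baadcadaccbaccabacbbcbbb$  $
   10  bacbbcbbb$baadcadaccbacca  a
   11  baccabacbbcbbb$baadcadacc  c
   12  bb$baadcadaccbaccabacbbcb  b
   13  bbb$baadcadaccbaccabacbbc  c
   14  bbcbbb$baadcadaccbaccabac  c
   15  bcbbb$baadcadaccbaccabacb  b
   16  cabacbbcbbb$baadcadaccbac  c
   17  cadaccbaccabacbbcbbb$baad  d
   18  cbaccabacbbcbbb$baadcadac  c
   19  cbbb$baadcadaccbaccabacbb  b
   20  cbbcbbb$baadcadaccbaccaba  a
   21  ccabacbbcbbb$baadcadaccba  a
   22  ccbaccabacbbcbbb$baadcada  a
   23  daccbaccabacbbcbbb$baadca  a
   24  dcadaccbaccabacbbcbbb$baa  a

bbcbbdcab$acbccbcdcbaaaaa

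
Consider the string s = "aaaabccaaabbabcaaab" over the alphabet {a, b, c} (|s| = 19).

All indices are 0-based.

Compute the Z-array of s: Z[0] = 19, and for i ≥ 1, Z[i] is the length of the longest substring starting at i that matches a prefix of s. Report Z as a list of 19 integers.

[19, 3, 2, 1, 0, 0, 0, 3, 2, 1, 0, 0, 1, 0, 0, 3, 2, 1, 0]

Z[0]=19
i=1: fresh scan; Z[1]=3 grow→box=[1,4)
i=2: min(r-i=2, Z[1]=3)=2; Z[2]=2
i=3: min(r-i=1, Z[2]=2)=1; Z[3]=1
i=4: fresh scan; Z[4]=0
i=5: fresh scan; Z[5]=0
i=6: fresh scan; Z[6]=0
i=7: fresh scan; Z[7]=3 grow→box=[7,10)
i=8: min(r-i=2, Z[1]=3)=2; Z[8]=2
i=9: min(r-i=1, Z[2]=2)=1; Z[9]=1
i=10: fresh scan; Z[10]=0
i=11: fresh scan; Z[11]=0
i=12: fresh scan; Z[12]=1 grow→box=[12,13)
i=13: fresh scan; Z[13]=0
i=14: fresh scan; Z[14]=0
i=15: fresh scan; Z[15]=3 grow→box=[15,18)
i=16: min(r-i=2, Z[1]=3)=2; Z[16]=2
i=17: min(r-i=1, Z[2]=2)=1; Z[17]=1
i=18: fresh scan; Z[18]=0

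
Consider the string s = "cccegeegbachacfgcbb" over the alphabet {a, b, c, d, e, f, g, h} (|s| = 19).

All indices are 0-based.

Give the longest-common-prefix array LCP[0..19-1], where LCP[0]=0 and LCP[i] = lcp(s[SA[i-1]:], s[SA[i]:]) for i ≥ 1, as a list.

sorted suffixes:
  #0 SA[0]=12  'acfgcbb'
  #1 SA[1]=9  'achacfgcbb'
  #2 SA[2]=18  'b'
  #3 SA[3]=8  'bachacfgcbb'
  #4 SA[4]=17  'bb'
  #5 SA[5]=16  'cbb'
  #6 SA[6]=0  'cccegeegbachacfgcbb'
  #7 SA[7]=1  'ccegeegbachacfgcbb'
  #8 SA[8]=2  'cegeegbachacfgcbb'
  #9 SA[9]=13  'cfgcbb'
  #10 SA[10]=10  'chacfgcbb'
  #11 SA[11]=5  'eegbachacfgcbb'
  #12 SA[12]=6  'egbachacfgcbb'
  #13 SA[13]=3  'egeegbachacfgcbb'
  #14 SA[14]=14  'fgcbb'
  #15 SA[15]=7  'gbachacfgcbb'
  #16 SA[16]=15  'gcbb'
  #17 SA[17]=4  'geegbachacfgcbb'
  #18 SA[18]=11  'hacfgcbb'

SA = [12, 9, 18, 8, 17, 16, 0, 1, 2, 13, 10, 5, 6, 3, 14, 7, 15, 4, 11]
[i] adj suffixes → lcp
  [1] 12/9 → 2 ('ac')
  [2] 9/18 → 0 ('')
  [3] 18/8 → 1 ('b')
  [4] 8/17 → 1 ('b')
  [5] 17/16 → 0 ('')
  [6] 16/0 → 1 ('c')
  [7] 0/1 → 2 ('cc')
  [8] 1/2 → 1 ('c')
  [9] 2/13 → 1 ('c')
  [10] 13/10 → 1 ('c')
  [11] 10/5 → 0 ('')
  [12] 5/6 → 1 ('e')
  [13] 6/3 → 2 ('eg')
  [14] 3/14 → 0 ('')
  [15] 14/7 → 0 ('')
  [16] 7/15 → 1 ('g')
  [17] 15/4 → 1 ('g')
  [18] 4/11 → 0 ('')

[0, 2, 0, 1, 1, 0, 1, 2, 1, 1, 1, 0, 1, 2, 0, 0, 1, 1, 0]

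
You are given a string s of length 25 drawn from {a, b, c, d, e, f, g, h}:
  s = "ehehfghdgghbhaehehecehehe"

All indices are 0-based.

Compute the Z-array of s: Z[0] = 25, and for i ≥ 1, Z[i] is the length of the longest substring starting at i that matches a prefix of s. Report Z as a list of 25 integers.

[25, 0, 2, 0, 0, 0, 0, 0, 0, 0, 0, 0, 0, 0, 4, 0, 3, 0, 1, 0, 4, 0, 3, 0, 1]

Z[0]=25
i=1: outside box; Z[1]=0
i=2: outside box; Z[2]=2 extend→box=[2,4)
i=3: min(r-i=1, Z[1]=0)=0; Z[3]=0
i=4: outside box; Z[4]=0
i=5: outside box; Z[5]=0
i=6: outside box; Z[6]=0
i=7: outside box; Z[7]=0
i=8: outside box; Z[8]=0
i=9: outside box; Z[9]=0
i=10: outside box; Z[10]=0
i=11: outside box; Z[11]=0
i=12: outside box; Z[12]=0
i=13: outside box; Z[13]=0
i=14: outside box; Z[14]=4 extend→box=[14,18)
i=15: min(r-i=3, Z[1]=0)=0; Z[15]=0
i=16: min(r-i=2, Z[2]=2)=2; Z[16]=3 extend→box=[16,19)
i=17: min(r-i=2, Z[1]=0)=0; Z[17]=0
i=18: min(r-i=1, Z[2]=2)=1; Z[18]=1
i=19: outside box; Z[19]=0
i=20: outside box; Z[20]=4 extend→box=[20,24)
i=21: min(r-i=3, Z[1]=0)=0; Z[21]=0
i=22: min(r-i=2, Z[2]=2)=2; Z[22]=3 extend→box=[22,25)
i=23: min(r-i=2, Z[1]=0)=0; Z[23]=0
i=24: min(r-i=1, Z[2]=2)=1; Z[24]=1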